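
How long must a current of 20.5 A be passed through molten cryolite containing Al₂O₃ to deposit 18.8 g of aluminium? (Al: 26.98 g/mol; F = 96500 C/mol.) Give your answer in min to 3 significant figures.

164 min

n(Al) = 18.8 / 26.98 = 0.6968 mol
Al³⁺ + 3e⁻ → Al, so n(e⁻) = 3 × 0.6968 = 2.090 mol
Q = 2.090 × 96500 = 2.017×10^5 C
t = Q / I = 2.017×10^5 / 20.5 = 9839 s = 164 min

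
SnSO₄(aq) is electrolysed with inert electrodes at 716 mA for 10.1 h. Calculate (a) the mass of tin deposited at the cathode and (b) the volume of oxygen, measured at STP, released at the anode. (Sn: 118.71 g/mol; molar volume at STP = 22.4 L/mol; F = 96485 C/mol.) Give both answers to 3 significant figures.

16.0 g Sn; 1.51 L O₂

Q = 0.716 × 36360 = 26030 C; n(e⁻) = 26030 / 96485 = 0.2698 mol
Cathode: Sn²⁺ + 2e⁻ → Sn → n(Sn) = 0.2698/2 = 0.1349 mol → 16.0 g
Anode: 2H₂O → O₂ + 4H⁺ + 4e⁻ → n(O₂) = 0.2698/4 = 0.06745 mol → 1.51 L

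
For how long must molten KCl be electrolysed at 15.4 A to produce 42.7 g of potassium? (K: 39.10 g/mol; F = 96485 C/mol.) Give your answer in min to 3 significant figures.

114 min

n(K) = 42.7 / 39.10 = 1.092 mol
K⁺ + e⁻ → K, so n(e⁻) = 1.092 mol
Q = 1.092 × 96485 = 1.054×10^5 C
t = Q / I = 1.054×10^5 / 15.4 = 6844 s = 114 min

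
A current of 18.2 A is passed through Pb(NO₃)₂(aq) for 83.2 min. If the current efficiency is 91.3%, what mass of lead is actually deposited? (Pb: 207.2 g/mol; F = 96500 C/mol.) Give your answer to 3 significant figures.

89.1 g

Q = 18.2 × 4992 = 90850 C
n(e⁻) = 90850 / 96500 = 0.9415 mol
Pb²⁺ + 2e⁻ → Pb, so theoretical m(Pb) = 0.4708 × 207.2 = 97.55 g
Actual mass = 91.3% × 97.55 = 89.1 g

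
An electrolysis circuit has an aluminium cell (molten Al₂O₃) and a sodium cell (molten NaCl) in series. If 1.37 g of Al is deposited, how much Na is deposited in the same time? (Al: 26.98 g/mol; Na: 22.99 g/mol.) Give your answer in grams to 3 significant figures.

n(Al) = 1.37 / 26.98 = 0.05078 mol
Al³⁺ + 3e⁻ → Al, so n(e⁻) = 3 × 0.05078 = 0.1523 mol
Since the cells are in series, n(e⁻) in the Na cell is also 0.1523 mol.
Na⁺ + e⁻ → Na, so n(Na) = 0.1523 mol
m(Na) = 0.1523 × 22.99 = 3.50 g

3.50 g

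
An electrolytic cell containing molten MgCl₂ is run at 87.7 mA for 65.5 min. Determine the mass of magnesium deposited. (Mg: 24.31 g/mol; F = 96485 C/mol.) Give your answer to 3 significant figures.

0.0434 g

Q = 0.0877 A × 3930 s = 344.7 C
n(e⁻) = Q/F = 344.7/96485 = 0.003573 mol
Mg²⁺ + 2e⁻ → Mg, so n(Mg) = 0.003573 / 2 = 0.001787 mol
m = 0.001787 × 24.31 = 0.0434 g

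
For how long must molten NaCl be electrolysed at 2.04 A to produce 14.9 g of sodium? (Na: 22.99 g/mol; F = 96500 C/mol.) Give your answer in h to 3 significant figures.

8.52 h

n(Na) = 14.9 / 22.99 = 0.6481 mol
Na⁺ + e⁻ → Na, so n(e⁻) = 0.6481 mol
Q = 0.6481 × 96500 = 62540 C
t = Q / I = 62540 / 2.04 = 30660 s = 8.52 h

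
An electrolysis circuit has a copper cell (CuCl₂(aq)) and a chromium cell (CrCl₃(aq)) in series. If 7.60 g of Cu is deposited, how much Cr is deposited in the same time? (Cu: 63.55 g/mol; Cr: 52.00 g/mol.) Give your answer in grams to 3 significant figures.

n(Cu) = 7.60 / 63.55 = 0.1196 mol
Cu²⁺ + 2e⁻ → Cu, so n(e⁻) = 2 × 0.1196 = 0.2392 mol
Same current for the same time ⇒ same n(e⁻) = 0.2392 mol in both cells.
Cr³⁺ + 3e⁻ → Cr, so n(Cr) = 0.2392 / 3 = 0.07973 mol
m(Cr) = 0.07973 × 52.00 = 4.15 g

4.15 g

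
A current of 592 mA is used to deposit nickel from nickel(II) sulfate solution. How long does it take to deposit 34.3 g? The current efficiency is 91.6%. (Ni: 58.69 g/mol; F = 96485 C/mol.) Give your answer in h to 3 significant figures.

n(Ni) = 34.3 / 58.69 = 0.5844 mol
Ni²⁺ + 2e⁻ → Ni, so n(e⁻) = 2 × 0.5844 = 1.169 mol
Q = 1.169 × 96485 / 0.916 = 1.231×10^5 C
t = Q / I = 1.231×10^5 / 0.592 = 2.079×10^5 s = 57.8 h

57.8 h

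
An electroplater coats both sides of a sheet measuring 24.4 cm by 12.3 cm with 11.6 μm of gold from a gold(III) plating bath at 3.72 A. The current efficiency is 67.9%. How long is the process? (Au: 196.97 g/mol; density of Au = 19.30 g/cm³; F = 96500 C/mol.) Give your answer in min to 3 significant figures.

Plated area = 2 × 24.4 × 12.3 = 600.2 cm²
Volume = 600.2 × 11.6×10⁻⁴ cm = 0.6962 cm³
m(Au) = 0.6962 × 19.30 = 13.44 g
n(Au) = 13.44 / 196.97 = 0.06823 mol; n(e⁻) = 3 × 0.06823 = 0.2047 mol
Q = 0.2047 × 96500 / 0.679 = 29090 C
t = 29090 / 3.72 = 7820 s = 130 min

130 min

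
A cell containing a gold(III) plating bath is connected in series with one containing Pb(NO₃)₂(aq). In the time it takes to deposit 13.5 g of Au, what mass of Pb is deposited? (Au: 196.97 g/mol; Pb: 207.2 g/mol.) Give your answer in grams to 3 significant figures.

21.3 g

n(Au) = 13.5 / 196.97 = 0.06854 mol
Au³⁺ + 3e⁻ → Au, so n(e⁻) = 3 × 0.06854 = 0.2056 mol
Since the cells are in series, n(e⁻) in the Pb cell is also 0.2056 mol.
Pb²⁺ + 2e⁻ → Pb, so n(Pb) = 0.2056 / 2 = 0.1028 mol
m(Pb) = 0.1028 × 207.2 = 21.3 g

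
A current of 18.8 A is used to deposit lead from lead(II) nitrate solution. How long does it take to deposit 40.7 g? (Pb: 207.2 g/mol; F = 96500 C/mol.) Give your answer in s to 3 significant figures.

n(Pb) = 40.7 / 207.2 = 0.1964 mol
Pb²⁺ + 2e⁻ → Pb, so n(e⁻) = 2 × 0.1964 = 0.3928 mol
Q = 0.3928 × 96500 = 37910 C
t = Q / I = 37910 / 18.8 = 2016 s

2020 s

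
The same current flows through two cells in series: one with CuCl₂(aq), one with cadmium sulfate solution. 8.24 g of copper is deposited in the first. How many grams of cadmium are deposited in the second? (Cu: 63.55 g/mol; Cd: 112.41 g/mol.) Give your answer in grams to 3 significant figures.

14.6 g

n(Cu) = 8.24 / 63.55 = 0.1297 mol
Cu²⁺ + 2e⁻ → Cu, so n(e⁻) = 2 × 0.1297 = 0.2594 mol
The cells are in series, so the same charge (and hence the same n(e⁻) = 0.2594 mol) passes through both.
Cd²⁺ + 2e⁻ → Cd, so n(Cd) = 0.2594 / 2 = 0.1297 mol
m(Cd) = 0.1297 × 112.41 = 14.6 g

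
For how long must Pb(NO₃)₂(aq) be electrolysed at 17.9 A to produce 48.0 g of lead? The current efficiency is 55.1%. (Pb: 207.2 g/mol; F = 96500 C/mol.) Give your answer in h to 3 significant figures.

1.26 h

n(Pb) = 48.0 / 207.2 = 0.2317 mol
Pb²⁺ + 2e⁻ → Pb, so n(e⁻) = 2 × 0.2317 = 0.4634 mol
Q = 0.4634 × 96500 / 0.551 = 81160 C
t = Q / I = 81160 / 17.9 = 4534 s = 1.26 h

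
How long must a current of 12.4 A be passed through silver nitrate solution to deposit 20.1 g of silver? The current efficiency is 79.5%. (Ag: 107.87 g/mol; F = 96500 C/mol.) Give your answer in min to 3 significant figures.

30.4 min

n(Ag) = 20.1 / 107.87 = 0.1863 mol
Ag⁺ + e⁻ → Ag, so n(e⁻) = 0.1863 mol
Q = 0.1863 × 96500 / 0.795 = 22610 C
t = Q / I = 22610 / 12.4 = 1823 s = 30.4 min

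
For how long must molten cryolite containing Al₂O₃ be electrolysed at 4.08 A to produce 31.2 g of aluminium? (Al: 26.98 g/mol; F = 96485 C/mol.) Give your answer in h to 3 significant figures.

n(Al) = 31.2 / 26.98 = 1.156 mol
Al³⁺ + 3e⁻ → Al, so n(e⁻) = 3 × 1.156 = 3.468 mol
Q = 3.468 × 96485 = 3.346×10^5 C
t = Q / I = 3.346×10^5 / 4.08 = 82010 s = 22.8 h

22.8 h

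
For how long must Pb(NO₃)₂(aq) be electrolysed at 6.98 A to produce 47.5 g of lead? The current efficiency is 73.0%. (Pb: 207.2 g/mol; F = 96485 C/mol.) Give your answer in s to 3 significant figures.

8680 s

n(Pb) = 47.5 / 207.2 = 0.2292 mol
Pb²⁺ + 2e⁻ → Pb, so n(e⁻) = 2 × 0.2292 = 0.4584 mol
Q = 0.4584 × 96485 / 0.730 = 60590 C
t = Q / I = 60590 / 6.98 = 8681 s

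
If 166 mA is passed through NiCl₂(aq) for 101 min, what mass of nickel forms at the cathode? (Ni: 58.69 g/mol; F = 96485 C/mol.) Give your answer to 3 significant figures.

Q = It = 0.166 × 6060 = 1006 C
n(e⁻) = 1006 / 96485 = 0.01043 mol
Ni²⁺ + 2e⁻ → Ni, so n(Ni) = 0.01043 / 2 = 0.005215 mol
m = 0.005215 × 58.69 = 0.306 g

0.306 g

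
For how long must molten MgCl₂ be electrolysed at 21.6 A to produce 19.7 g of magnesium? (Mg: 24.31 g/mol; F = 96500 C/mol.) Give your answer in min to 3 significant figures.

n(Mg) = 19.7 / 24.31 = 0.8104 mol
Mg²⁺ + 2e⁻ → Mg, so n(e⁻) = 2 × 0.8104 = 1.621 mol
Q = 1.621 × 96500 = 1.564×10^5 C
t = Q / I = 1.564×10^5 / 21.6 = 7241 s = 121 min

121 min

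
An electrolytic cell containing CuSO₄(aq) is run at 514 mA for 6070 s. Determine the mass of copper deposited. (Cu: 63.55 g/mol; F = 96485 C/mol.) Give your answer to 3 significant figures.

1.03 g

Q = It = 0.514 × 6070 = 3120 C
n(e⁻) = 3120 / 96485 = 0.03234 mol
Cu²⁺ + 2e⁻ → Cu, so n(Cu) = 0.03234 / 2 = 0.01617 mol
m = 0.01617 × 63.55 = 1.03 g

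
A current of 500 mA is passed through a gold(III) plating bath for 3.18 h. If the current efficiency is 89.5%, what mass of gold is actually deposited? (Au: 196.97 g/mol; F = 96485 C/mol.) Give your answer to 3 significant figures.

Q = 0.500 × 11448 = 5724 C
n(e⁻) = 5724 / 96485 = 0.05933 mol
Au³⁺ + 3e⁻ → Au, so theoretical m(Au) = 0.01978 × 196.97 = 3.896 g
Actual mass = 89.5% × 3.896 = 3.49 g

3.49 g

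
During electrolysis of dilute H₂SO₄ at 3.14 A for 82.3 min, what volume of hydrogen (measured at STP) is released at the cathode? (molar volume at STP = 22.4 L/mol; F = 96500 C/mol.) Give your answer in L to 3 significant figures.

1.80 L

Q = It = 3.14 × 4938 = 15510 C
Moles of electrons = 15510 / 96500 = 0.1607 mol
2H⁺ + 2e⁻ → H₂, so n(H₂) = 0.1607 / 2 = 0.08035 mol
V = 0.08035 × 22.4 = 1.800 L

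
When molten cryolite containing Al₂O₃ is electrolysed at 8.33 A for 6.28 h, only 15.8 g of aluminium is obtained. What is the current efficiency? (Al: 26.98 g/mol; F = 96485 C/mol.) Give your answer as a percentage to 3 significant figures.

Q = 8.33 × 22608 = 1.883×10^5 C
n(e⁻) = 1.883×10^5 / 96485 = 1.952 mol
Al³⁺ + 3e⁻ → Al, so theoretical n(Al) = 0.6507 mol → 17.56 g
Efficiency = 15.8 / 17.56 = 0.8998 = 90.0%

90.0%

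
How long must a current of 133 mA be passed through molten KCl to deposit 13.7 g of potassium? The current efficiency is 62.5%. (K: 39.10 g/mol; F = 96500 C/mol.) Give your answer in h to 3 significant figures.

113 h

n(K) = 13.7 / 39.10 = 0.3504 mol
K⁺ + e⁻ → K, so n(e⁻) = 0.3504 mol
Q = 0.3504 × 96500 / 0.625 = 54100 C
t = Q / I = 54100 / 0.133 = 4.068×10^5 s = 113 h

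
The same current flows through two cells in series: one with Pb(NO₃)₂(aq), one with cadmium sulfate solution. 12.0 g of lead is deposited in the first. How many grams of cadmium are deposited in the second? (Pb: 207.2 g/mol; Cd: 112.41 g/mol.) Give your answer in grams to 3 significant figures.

n(Pb) = 12.0 / 207.2 = 0.05792 mol
Pb²⁺ + 2e⁻ → Pb, so n(e⁻) = 2 × 0.05792 = 0.1158 mol
In series, the same 0.1158 mol of electrons flows through the second cell.
Cd²⁺ + 2e⁻ → Cd, so n(Cd) = 0.1158 / 2 = 0.05790 mol
m(Cd) = 0.05790 × 112.41 = 6.51 g

6.51 g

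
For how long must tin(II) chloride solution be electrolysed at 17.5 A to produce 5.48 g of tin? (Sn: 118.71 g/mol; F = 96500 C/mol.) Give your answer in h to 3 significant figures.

0.141 h

n(Sn) = 5.48 / 118.71 = 0.04616 mol
Sn²⁺ + 2e⁻ → Sn, so n(e⁻) = 2 × 0.04616 = 0.09232 mol
Q = 0.09232 × 96500 = 8909 C
t = Q / I = 8909 / 17.5 = 509.1 s = 0.141 h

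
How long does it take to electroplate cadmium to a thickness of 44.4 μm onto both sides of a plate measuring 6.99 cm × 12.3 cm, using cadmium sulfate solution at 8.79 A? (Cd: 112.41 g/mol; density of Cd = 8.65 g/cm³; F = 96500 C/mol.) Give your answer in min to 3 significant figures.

Plated area = 2 × 6.99 × 12.3 = 172.0 cm²
Volume = 172.0 × 44.4×10⁻⁴ cm = 0.7637 cm³
m(Cd) = 0.7637 × 8.65 = 6.606 g
n(Cd) = 6.606 / 112.41 = 0.05877 mol; n(e⁻) = 2 × 0.05877 = 0.1175 mol
Q = 0.1175 × 96500 = 11340 C
t = 11340 / 8.79 = 1290 s = 21.5 min

21.5 min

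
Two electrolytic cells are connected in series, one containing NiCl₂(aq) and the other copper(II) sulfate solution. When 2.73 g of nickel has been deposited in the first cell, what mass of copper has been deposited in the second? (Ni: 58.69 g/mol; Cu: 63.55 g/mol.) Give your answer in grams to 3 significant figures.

2.96 g

n(Ni) = 2.73 / 58.69 = 0.04652 mol
Ni²⁺ + 2e⁻ → Ni, so n(e⁻) = 2 × 0.04652 = 0.09304 mol
In series, the same 0.09304 mol of electrons flows through the second cell.
Cu²⁺ + 2e⁻ → Cu, so n(Cu) = 0.09304 / 2 = 0.04652 mol
m(Cu) = 0.04652 × 63.55 = 2.96 g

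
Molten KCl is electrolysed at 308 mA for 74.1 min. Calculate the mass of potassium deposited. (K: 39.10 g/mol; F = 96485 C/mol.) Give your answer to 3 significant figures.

0.555 g

Q = It = 0.308 × 4446 = 1369 C
n(e⁻) = Q/F = 1369/96485 = 0.01419 mol
K⁺ + e⁻ → K, so n(K) = 0.01419 mol
m = 0.01419 × 39.10 = 0.555 g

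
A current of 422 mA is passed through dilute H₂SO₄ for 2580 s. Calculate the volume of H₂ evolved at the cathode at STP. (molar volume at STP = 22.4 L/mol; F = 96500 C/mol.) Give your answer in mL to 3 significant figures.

Q = It = 0.422 × 2580 = 1089 C
n(e⁻) = Q/F = 1089/96500 = 0.01128 mol
2H⁺ + 2e⁻ → H₂, so n(H₂) = 0.01128 / 2 = 0.005640 mol
V = 0.005640 × 22.4 = 0.1263 L
= 126 mL

126 mL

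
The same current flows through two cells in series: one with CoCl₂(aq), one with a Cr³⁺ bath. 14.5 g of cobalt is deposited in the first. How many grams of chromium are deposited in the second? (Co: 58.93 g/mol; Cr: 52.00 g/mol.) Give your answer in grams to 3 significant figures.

8.53 g

n(Co) = 14.5 / 58.93 = 0.2461 mol
Co²⁺ + 2e⁻ → Co, so n(e⁻) = 2 × 0.2461 = 0.4922 mol
Since the cells are in series, n(e⁻) in the Cr cell is also 0.4922 mol.
Cr³⁺ + 3e⁻ → Cr, so n(Cr) = 0.4922 / 3 = 0.1641 mol
m(Cr) = 0.1641 × 52.00 = 8.53 g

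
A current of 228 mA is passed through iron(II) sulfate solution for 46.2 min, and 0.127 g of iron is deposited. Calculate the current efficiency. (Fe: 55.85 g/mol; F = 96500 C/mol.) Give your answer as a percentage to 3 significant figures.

Q = 0.228 × 2772 = 632.0 C
n(e⁻) = 632.0 / 96500 = 0.006549 mol
Fe²⁺ + 2e⁻ → Fe, so theoretical n(Fe) = 0.003275 mol → 0.1829 g
Efficiency = 0.127 / 0.1829 = 0.6944 = 69.4%

69.4%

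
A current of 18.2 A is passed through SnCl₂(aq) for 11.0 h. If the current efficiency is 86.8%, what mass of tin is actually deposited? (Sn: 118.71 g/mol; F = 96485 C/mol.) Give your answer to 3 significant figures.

385 g

Q = 18.2 × 39600 = 7.207×10^5 C
n(e⁻) = 7.207×10^5 / 96485 = 7.470 mol
Sn²⁺ + 2e⁻ → Sn, so theoretical m(Sn) = 3.735 × 118.71 = 443.4 g
Actual mass = 86.8% × 443.4 = 385 g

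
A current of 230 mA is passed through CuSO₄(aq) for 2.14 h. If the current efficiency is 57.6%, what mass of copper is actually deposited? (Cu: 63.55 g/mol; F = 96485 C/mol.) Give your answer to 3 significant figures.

0.336 g

Q = 0.230 × 7704 = 1772 C
n(e⁻) = 1772 / 96485 = 0.01837 mol
Cu²⁺ + 2e⁻ → Cu, so theoretical m(Cu) = 0.009185 × 63.55 = 0.5837 g
Actual mass = 57.6% × 0.5837 = 0.336 g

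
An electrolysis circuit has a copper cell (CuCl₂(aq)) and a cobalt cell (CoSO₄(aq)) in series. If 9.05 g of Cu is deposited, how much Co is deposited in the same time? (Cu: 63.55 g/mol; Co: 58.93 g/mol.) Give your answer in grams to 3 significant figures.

8.39 g

n(Cu) = 9.05 / 63.55 = 0.1424 mol
Cu²⁺ + 2e⁻ → Cu, so n(e⁻) = 2 × 0.1424 = 0.2848 mol
In series, the same 0.2848 mol of electrons flows through the second cell.
Co²⁺ + 2e⁻ → Co, so n(Co) = 0.2848 / 2 = 0.1424 mol
m(Co) = 0.1424 × 58.93 = 8.39 g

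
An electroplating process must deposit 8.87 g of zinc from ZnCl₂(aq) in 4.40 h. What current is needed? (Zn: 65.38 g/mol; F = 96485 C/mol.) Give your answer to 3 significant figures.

1.65 A

n(Zn) = 8.87 / 65.38 = 0.1357 mol
Zn²⁺ + 2e⁻ → Zn, so n(e⁻) = 2 × 0.1357 = 0.2714 mol
Q = 0.2714 × 96485 = 26190 C
I = Q / t = 26190 / 15840 s = 1.65 A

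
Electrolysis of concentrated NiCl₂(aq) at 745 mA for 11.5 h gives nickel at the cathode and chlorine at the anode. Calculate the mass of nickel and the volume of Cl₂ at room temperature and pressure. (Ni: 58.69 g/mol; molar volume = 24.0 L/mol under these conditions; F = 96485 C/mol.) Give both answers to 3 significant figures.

Q = 0.745 × 41400 = 30840 C; n(e⁻) = 30840 / 96485 = 0.3196 mol
Cathode: Ni²⁺ + 2e⁻ → Ni → n(Ni) = 0.3196/2 = 0.1598 mol → 9.38 g
Anode: 2Cl⁻ → Cl₂ + 2e⁻ → n(Cl₂) = 0.3196/2 = 0.1598 mol → 3.84 L

9.38 g Ni; 3.84 L Cl₂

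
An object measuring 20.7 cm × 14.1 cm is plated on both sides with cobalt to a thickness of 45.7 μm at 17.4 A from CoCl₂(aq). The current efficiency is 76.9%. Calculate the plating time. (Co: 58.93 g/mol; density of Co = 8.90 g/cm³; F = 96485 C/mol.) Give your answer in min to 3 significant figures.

Plated area = 2 × 20.7 × 14.1 = 583.7 cm²
Volume = 583.7 × 45.7×10⁻⁴ cm = 2.668 cm³
m(Co) = 2.668 × 8.90 = 23.75 g
n(Co) = 23.75 / 58.93 = 0.4030 mol; n(e⁻) = 2 × 0.4030 = 0.8060 mol
Q = 0.8060 × 96485 / 0.769 = 1.011×10^5 C
t = 1.011×10^5 / 17.4 = 5810 s = 96.8 min

96.8 min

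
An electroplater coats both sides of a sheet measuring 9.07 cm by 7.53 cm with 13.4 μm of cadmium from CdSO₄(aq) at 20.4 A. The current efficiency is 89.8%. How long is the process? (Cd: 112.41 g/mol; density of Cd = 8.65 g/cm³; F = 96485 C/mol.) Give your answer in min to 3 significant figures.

Plated area = 2 × 9.07 × 7.53 = 136.6 cm²
Volume = 136.6 × 13.4×10⁻⁴ cm = 0.1830 cm³
m(Cd) = 0.1830 × 8.65 = 1.583 g
n(Cd) = 1.583 / 112.41 = 0.01408 mol; n(e⁻) = 2 × 0.01408 = 0.02816 mol
Q = 0.02816 × 96485 / 0.898 = 3026 C
t = 3026 / 20.4 = 148.3 s = 2.47 min

2.47 min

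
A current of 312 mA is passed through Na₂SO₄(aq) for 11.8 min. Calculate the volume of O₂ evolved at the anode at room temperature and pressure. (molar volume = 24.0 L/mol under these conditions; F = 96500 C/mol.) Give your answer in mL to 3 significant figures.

13.7 mL

Q = It = 0.312 × 708 = 220.9 C
Moles of electrons = 220.9 / 96500 = 0.002289 mol
2H₂O → O₂ + 4H⁺ + 4e⁻, so n(O₂) = 0.002289 / 4 = 5.723×10^-4 mol
V = 5.723×10^-4 × 24.0 = 0.01374 L
= 13.7 mL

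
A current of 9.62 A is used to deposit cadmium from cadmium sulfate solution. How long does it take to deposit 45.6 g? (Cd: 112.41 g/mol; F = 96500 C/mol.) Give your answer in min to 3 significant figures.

n(Cd) = 45.6 / 112.41 = 0.4057 mol
Cd²⁺ + 2e⁻ → Cd, so n(e⁻) = 2 × 0.4057 = 0.8114 mol
Q = 0.8114 × 96500 = 78300 C
t = Q / I = 78300 / 9.62 = 8139 s = 136 min

136 min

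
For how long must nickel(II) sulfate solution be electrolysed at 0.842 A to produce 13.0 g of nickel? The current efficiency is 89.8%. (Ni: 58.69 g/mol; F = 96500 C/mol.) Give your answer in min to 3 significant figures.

942 min

n(Ni) = 13.0 / 58.69 = 0.2215 mol
Ni²⁺ + 2e⁻ → Ni, so n(e⁻) = 2 × 0.2215 = 0.4430 mol
Q = 0.4430 × 96500 / 0.898 = 47610 C
t = Q / I = 47610 / 0.842 = 56540 s = 942 min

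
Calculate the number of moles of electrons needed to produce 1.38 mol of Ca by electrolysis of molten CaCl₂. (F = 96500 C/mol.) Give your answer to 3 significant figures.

Ca²⁺ + 2e⁻ → Ca, so n(e⁻) = 2 × 1.38 = 2.760 mol

2.76 mol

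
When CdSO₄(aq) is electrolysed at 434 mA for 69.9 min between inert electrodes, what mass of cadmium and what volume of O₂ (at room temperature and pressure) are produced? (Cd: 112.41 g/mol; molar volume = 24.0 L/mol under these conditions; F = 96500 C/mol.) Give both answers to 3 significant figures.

Q = 0.434 × 4194 = 1820 C; n(e⁻) = 1820 / 96500 = 0.01886 mol
Cathode: Cd²⁺ + 2e⁻ → Cd → n(Cd) = 0.01886/2 = 0.009430 mol → 1.06 g
Anode: 2H₂O → O₂ + 4H⁺ + 4e⁻ → n(O₂) = 0.01886/4 = 0.004715 mol → 0.113 L

1.06 g Cd; 0.113 L O₂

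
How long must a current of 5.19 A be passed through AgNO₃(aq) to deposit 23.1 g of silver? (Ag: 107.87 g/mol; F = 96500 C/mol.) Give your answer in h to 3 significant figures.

n(Ag) = 23.1 / 107.87 = 0.2141 mol
Ag⁺ + e⁻ → Ag, so n(e⁻) = 0.2141 mol
Q = 0.2141 × 96500 = 20660 C
t = Q / I = 20660 / 5.19 = 3981 s = 1.11 h

1.11 h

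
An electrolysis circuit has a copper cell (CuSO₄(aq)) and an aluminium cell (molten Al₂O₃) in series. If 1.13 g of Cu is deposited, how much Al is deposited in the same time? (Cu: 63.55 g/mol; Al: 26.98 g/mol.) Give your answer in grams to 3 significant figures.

n(Cu) = 1.13 / 63.55 = 0.01778 mol
Cu²⁺ + 2e⁻ → Cu, so n(e⁻) = 2 × 0.01778 = 0.03556 mol
Same current for the same time ⇒ same n(e⁻) = 0.03556 mol in both cells.
Al³⁺ + 3e⁻ → Al, so n(Al) = 0.03556 / 3 = 0.01185 mol
m(Al) = 0.01185 × 26.98 = 0.320 g

0.320 g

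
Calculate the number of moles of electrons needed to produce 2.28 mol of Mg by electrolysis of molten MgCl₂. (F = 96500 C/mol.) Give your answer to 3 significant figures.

4.56 mol

Mg²⁺ + 2e⁻ → Mg, so n(e⁻) = 2 × 2.28 = 4.560 mol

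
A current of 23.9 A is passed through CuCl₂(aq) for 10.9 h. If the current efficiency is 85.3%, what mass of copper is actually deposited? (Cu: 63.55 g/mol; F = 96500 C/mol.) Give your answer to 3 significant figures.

Q = 23.9 × 39240 = 9.378×10^5 C
n(e⁻) = 9.378×10^5 / 96500 = 9.718 mol
Cu²⁺ + 2e⁻ → Cu, so theoretical m(Cu) = 4.859 × 63.55 = 308.8 g
Actual mass = 85.3% × 308.8 = 263 g

263 g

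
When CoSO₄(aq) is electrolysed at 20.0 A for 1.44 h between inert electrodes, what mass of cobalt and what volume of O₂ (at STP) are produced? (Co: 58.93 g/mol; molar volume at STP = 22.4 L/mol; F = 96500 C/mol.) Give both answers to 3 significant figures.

Q = 20.0 × 5184 = 1.037×10^5 C; n(e⁻) = 1.037×10^5 / 96500 = 1.075 mol
Cathode: Co²⁺ + 2e⁻ → Co → n(Co) = 1.075/2 = 0.5375 mol → 31.7 g
Anode: 2H₂O → O₂ + 4H⁺ + 4e⁻ → n(O₂) = 1.075/4 = 0.2688 mol → 6.02 L

31.7 g Co; 6.02 L O₂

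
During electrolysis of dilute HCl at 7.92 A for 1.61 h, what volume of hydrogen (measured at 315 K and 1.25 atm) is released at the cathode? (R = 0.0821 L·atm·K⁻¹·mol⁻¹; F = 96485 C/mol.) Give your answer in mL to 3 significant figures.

4920 mL

Q = It = 7.92 × 5796 = 45900 C
Moles of electrons = 45900 / 96485 = 0.4757 mol
2H⁺ + 2e⁻ → H₂, so n(H₂) = 0.4757 / 2 = 0.2379 mol
V = nRT/P = 0.2379 × 0.0821 × 315 / 1.25 = 4.922 L
= 4920 mL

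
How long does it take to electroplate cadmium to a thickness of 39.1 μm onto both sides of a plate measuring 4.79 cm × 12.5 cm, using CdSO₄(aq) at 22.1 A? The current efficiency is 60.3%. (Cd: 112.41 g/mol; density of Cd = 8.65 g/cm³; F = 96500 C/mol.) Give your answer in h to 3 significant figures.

Plated area = 2 × 4.79 × 12.5 = 119.8 cm²
Volume = 119.8 × 39.1×10⁻⁴ cm = 0.4684 cm³
m(Cd) = 0.4684 × 8.65 = 4.052 g
n(Cd) = 4.052 / 112.41 = 0.03605 mol; n(e⁻) = 2 × 0.03605 = 0.07210 mol
Q = 0.07210 × 96500 / 0.603 = 11540 C
t = 11540 / 22.1 = 522.2 s = 0.145 h

0.145 h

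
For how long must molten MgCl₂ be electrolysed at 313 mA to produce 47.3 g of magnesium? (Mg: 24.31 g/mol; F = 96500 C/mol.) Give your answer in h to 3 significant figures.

333 h

n(Mg) = 47.3 / 24.31 = 1.946 mol
Mg²⁺ + 2e⁻ → Mg, so n(e⁻) = 2 × 1.946 = 3.892 mol
Q = 3.892 × 96500 = 3.756×10^5 C
t = Q / I = 3.756×10^5 / 0.313 = 1.200×10^6 s = 333 h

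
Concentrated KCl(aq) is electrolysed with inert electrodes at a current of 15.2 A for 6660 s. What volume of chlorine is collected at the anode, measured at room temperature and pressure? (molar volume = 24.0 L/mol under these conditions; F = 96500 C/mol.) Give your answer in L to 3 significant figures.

Q = It = 15.2 × 6660 = 1.012×10^5 C
n(e⁻) = 1.012×10^5 / 96500 = 1.049 mol
2Cl⁻ → Cl₂ + 2e⁻, so n(Cl₂) = 1.049 / 2 = 0.5245 mol
V = 0.5245 × 24.0 = 12.59 L

12.6 L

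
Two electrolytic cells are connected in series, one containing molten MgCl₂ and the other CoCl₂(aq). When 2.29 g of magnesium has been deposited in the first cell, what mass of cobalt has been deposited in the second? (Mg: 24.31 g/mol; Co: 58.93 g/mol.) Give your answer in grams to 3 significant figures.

n(Mg) = 2.29 / 24.31 = 0.09420 mol
Mg²⁺ + 2e⁻ → Mg, so n(e⁻) = 2 × 0.09420 = 0.1884 mol
Since the cells are in series, n(e⁻) in the Co cell is also 0.1884 mol.
Co²⁺ + 2e⁻ → Co, so n(Co) = 0.1884 / 2 = 0.09420 mol
m(Co) = 0.09420 × 58.93 = 5.55 g

5.55 g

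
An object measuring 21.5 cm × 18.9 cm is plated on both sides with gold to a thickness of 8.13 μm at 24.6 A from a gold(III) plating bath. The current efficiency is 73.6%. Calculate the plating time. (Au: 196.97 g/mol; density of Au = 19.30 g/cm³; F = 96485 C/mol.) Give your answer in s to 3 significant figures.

1040 s

Plated area = 2 × 21.5 × 18.9 = 812.7 cm²
Volume = 812.7 × 8.13×10⁻⁴ cm = 0.6607 cm³
m(Au) = 0.6607 × 19.30 = 12.75 g
n(Au) = 12.75 / 196.97 = 0.06473 mol; n(e⁻) = 3 × 0.06473 = 0.1942 mol
Q = 0.1942 × 96485 / 0.736 = 25460 C
t = 25460 / 24.6 = 1035 s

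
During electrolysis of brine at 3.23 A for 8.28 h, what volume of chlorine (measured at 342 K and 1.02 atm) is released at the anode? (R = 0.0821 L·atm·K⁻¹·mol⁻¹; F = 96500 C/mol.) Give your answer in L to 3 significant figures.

13.7 L

Q = 3.23 A × 29808 s = 96280 C
Moles of electrons = 96280 / 96500 = 0.9977 mol
2Cl⁻ → Cl₂ + 2e⁻, so n(Cl₂) = 0.9977 / 2 = 0.4989 mol
V = nRT/P = 0.4989 × 0.0821 × 342 / 1.02 = 13.73 L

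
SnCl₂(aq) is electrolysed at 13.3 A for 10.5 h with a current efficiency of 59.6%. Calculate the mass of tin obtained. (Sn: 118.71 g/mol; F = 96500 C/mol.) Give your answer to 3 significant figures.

184 g

Q = 13.3 × 37800 = 5.027×10^5 C
n(e⁻) = 5.027×10^5 / 96500 = 5.209 mol
Sn²⁺ + 2e⁻ → Sn, so theoretical m(Sn) = 2.605 × 118.71 = 309.2 g
Actual mass = 59.6% × 309.2 = 184 g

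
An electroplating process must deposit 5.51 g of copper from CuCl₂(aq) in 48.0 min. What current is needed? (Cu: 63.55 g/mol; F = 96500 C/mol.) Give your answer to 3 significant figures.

n(Cu) = 5.51 / 63.55 = 0.08670 mol
Cu²⁺ + 2e⁻ → Cu, so n(e⁻) = 2 × 0.08670 = 0.1734 mol
Q = 0.1734 × 96500 = 16730 C
I = Q / t = 16730 / 2880 s = 5.81 A

5.81 A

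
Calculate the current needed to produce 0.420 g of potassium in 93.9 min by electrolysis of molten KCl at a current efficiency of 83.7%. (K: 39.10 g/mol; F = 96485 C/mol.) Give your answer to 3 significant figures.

0.220 A

n(K) = 0.420 / 39.10 = 0.01074 mol
K⁺ + e⁻ → K, so n(e⁻) = 0.01074 mol
Q = 0.01074 × 96485 / 0.837 = 1238 C
I = Q / t = 1238 / 5634 s = 0.220 A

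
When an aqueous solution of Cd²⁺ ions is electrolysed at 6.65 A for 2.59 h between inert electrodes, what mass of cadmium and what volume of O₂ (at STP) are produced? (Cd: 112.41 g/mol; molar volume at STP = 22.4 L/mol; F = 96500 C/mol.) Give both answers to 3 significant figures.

Q = 6.65 × 9324 = 62000 C; n(e⁻) = 62000 / 96500 = 0.6425 mol
Cathode: Cd²⁺ + 2e⁻ → Cd → n(Cd) = 0.6425/2 = 0.3213 mol → 36.1 g
Anode: 2H₂O → O₂ + 4H⁺ + 4e⁻ → n(O₂) = 0.6425/4 = 0.1606 mol → 3.60 L

36.1 g Cd; 3.60 L O₂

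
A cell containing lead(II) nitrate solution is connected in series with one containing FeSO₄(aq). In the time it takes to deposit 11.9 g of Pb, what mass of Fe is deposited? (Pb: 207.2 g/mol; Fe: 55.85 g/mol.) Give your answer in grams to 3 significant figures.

n(Pb) = 11.9 / 207.2 = 0.05743 mol
Pb²⁺ + 2e⁻ → Pb, so n(e⁻) = 2 × 0.05743 = 0.1149 mol
Since the cells are in series, n(e⁻) in the Fe cell is also 0.1149 mol.
Fe²⁺ + 2e⁻ → Fe, so n(Fe) = 0.1149 / 2 = 0.05745 mol
m(Fe) = 0.05745 × 55.85 = 3.21 g

3.21 g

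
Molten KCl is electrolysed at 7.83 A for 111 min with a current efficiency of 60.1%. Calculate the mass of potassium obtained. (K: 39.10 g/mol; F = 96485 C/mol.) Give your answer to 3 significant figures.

Q = 7.83 × 6660 = 52150 C
n(e⁻) = 52150 / 96485 = 0.5405 mol
K⁺ + e⁻ → K, so theoretical m(K) = 0.5405 × 39.10 = 21.13 g
Actual mass = 60.1% × 21.13 = 12.7 g

12.7 g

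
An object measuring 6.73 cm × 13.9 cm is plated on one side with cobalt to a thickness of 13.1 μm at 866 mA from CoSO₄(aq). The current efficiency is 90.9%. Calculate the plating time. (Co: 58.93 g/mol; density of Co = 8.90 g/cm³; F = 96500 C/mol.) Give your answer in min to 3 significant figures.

75.6 min

Plated area = 6.73 × 13.9 = 93.55 cm²
Volume = 93.55 × 13.1×10⁻⁴ cm = 0.1226 cm³
m(Co) = 0.1226 × 8.90 = 1.091 g
n(Co) = 1.091 / 58.93 = 0.01851 mol; n(e⁻) = 2 × 0.01851 = 0.03702 mol
Q = 0.03702 × 96500 / 0.909 = 3930 C
t = 3930 / 0.866 = 4538 s = 75.6 min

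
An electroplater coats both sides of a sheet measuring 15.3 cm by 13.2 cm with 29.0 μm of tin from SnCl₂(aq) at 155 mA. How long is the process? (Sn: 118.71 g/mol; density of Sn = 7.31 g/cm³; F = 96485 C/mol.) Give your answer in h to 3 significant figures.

24.9 h

Plated area = 2 × 15.3 × 13.2 = 403.9 cm²
Volume = 403.9 × 29.0×10⁻⁴ cm = 1.171 cm³
m(Sn) = 1.171 × 7.31 = 8.560 g
n(Sn) = 8.560 / 118.71 = 0.07211 mol; n(e⁻) = 2 × 0.07211 = 0.1442 mol
Q = 0.1442 × 96485 = 13910 C
t = 13910 / 0.155 = 89740 s = 24.9 h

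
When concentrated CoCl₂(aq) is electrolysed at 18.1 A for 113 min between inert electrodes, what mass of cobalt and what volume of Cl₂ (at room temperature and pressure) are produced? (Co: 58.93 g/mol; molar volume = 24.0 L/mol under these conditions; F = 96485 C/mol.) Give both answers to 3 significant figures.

Q = 18.1 × 6780 = 1.227×10^5 C; n(e⁻) = 1.227×10^5 / 96485 = 1.272 mol
Cathode: Co²⁺ + 2e⁻ → Co → n(Co) = 1.272/2 = 0.6360 mol → 37.5 g
Anode: 2Cl⁻ → Cl₂ + 2e⁻ → n(Cl₂) = 1.272/2 = 0.6360 mol → 15.3 L

37.5 g Co; 15.3 L Cl₂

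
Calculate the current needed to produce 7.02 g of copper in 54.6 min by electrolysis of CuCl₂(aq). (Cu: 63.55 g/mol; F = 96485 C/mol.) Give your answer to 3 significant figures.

6.51 A

n(Cu) = 7.02 / 63.55 = 0.1105 mol
Cu²⁺ + 2e⁻ → Cu, so n(e⁻) = 2 × 0.1105 = 0.2210 mol
Q = 0.2210 × 96485 = 21320 C
I = Q / t = 21320 / 3276 s = 6.51 A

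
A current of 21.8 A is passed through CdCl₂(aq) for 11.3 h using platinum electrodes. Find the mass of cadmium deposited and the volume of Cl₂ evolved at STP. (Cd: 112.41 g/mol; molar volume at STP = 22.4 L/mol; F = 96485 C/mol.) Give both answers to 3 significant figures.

517 g Cd; 103 L Cl₂

Q = 21.8 × 40680 = 8.868×10^5 C; n(e⁻) = 8.868×10^5 / 96485 = 9.191 mol
Cathode: Cd²⁺ + 2e⁻ → Cd → n(Cd) = 9.191/2 = 4.596 mol → 517 g
Anode: 2Cl⁻ → Cl₂ + 2e⁻ → n(Cl₂) = 9.191/2 = 4.596 mol → 103 L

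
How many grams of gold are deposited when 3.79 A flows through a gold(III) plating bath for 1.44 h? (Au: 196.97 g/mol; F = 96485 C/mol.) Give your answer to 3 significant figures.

Q = 3.79 A × 5184 s = 19650 C
Moles of electrons = 19650 / 96485 = 0.2037 mol
Au³⁺ + 3e⁻ → Au, so n(Au) = 0.2037 / 3 = 0.06790 mol
m = 0.06790 × 196.97 = 13.4 g

13.4 g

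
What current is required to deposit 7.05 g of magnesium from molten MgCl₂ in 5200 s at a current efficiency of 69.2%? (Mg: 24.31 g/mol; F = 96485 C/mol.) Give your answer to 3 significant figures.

n(Mg) = 7.05 / 24.31 = 0.2900 mol
Mg²⁺ + 2e⁻ → Mg, so n(e⁻) = 2 × 0.2900 = 0.5800 mol
Q = 0.5800 × 96485 / 0.692 = 80870 C
I = Q / t = 80870 / 5200 s = 15.6 A

15.6 A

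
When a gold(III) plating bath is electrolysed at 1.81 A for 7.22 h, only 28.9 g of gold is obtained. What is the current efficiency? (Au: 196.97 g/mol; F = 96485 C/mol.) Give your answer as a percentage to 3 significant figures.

90.3%

Q = 1.81 × 25992 = 47050 C
n(e⁻) = 47050 / 96485 = 0.4876 mol
Au³⁺ + 3e⁻ → Au, so theoretical n(Au) = 0.1625 mol → 32.01 g
Efficiency = 28.9 / 32.01 = 0.9028 = 90.3%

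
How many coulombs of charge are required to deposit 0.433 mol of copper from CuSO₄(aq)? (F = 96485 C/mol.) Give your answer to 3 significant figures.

83600 C

Cu²⁺ + 2e⁻ → Cu, so n(e⁻) = 2 × 0.433 = 0.8660 mol
Q = 0.8660 × 96485 = 83560 C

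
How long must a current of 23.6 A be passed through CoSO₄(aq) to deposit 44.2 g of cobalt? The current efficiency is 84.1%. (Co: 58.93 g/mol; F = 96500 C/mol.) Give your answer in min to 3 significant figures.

122 min

n(Co) = 44.2 / 58.93 = 0.7500 mol
Co²⁺ + 2e⁻ → Co, so n(e⁻) = 2 × 0.7500 = 1.500 mol
Q = 1.500 × 96500 / 0.841 = 1.721×10^5 C
t = Q / I = 1.721×10^5 / 23.6 = 7292 s = 122 min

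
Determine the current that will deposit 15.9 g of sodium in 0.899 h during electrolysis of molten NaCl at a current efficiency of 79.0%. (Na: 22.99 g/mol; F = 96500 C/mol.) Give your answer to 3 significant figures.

n(Na) = 15.9 / 22.99 = 0.6916 mol
Na⁺ + e⁻ → Na, so n(e⁻) = 0.6916 mol
Q = 0.6916 × 96500 / 0.790 = 84480 C
I = Q / t = 84480 / 3236.4 s = 26.1 A

26.1 A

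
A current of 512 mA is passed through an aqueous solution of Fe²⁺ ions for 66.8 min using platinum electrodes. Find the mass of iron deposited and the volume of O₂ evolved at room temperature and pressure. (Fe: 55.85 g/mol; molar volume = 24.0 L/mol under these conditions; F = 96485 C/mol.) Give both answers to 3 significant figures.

Q = 0.512 × 4008 = 2052 C; n(e⁻) = 2052 / 96485 = 0.02127 mol
Cathode: Fe²⁺ + 2e⁻ → Fe → n(Fe) = 0.02127/2 = 0.01064 mol → 0.594 g
Anode: 2H₂O → O₂ + 4H⁺ + 4e⁻ → n(O₂) = 0.02127/4 = 0.005318 mol → 0.128 L

0.594 g Fe; 0.128 L O₂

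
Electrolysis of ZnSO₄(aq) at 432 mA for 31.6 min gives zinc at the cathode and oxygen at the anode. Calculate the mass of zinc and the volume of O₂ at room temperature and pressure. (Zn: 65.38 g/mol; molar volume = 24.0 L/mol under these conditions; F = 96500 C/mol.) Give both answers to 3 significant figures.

Q = 0.432 × 1896 = 819.1 C; n(e⁻) = 819.1 / 96500 = 0.008488 mol
Cathode: Zn²⁺ + 2e⁻ → Zn → n(Zn) = 0.008488/2 = 0.004244 mol → 0.277 g
Anode: 2H₂O → O₂ + 4H⁺ + 4e⁻ → n(O₂) = 0.008488/4 = 0.002122 mol → 0.0509 L

0.277 g Zn; 0.0509 L O₂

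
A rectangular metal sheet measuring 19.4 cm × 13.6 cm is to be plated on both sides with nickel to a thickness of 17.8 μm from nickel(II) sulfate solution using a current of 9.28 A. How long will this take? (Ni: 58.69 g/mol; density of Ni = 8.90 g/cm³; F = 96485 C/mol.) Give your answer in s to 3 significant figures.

Plated area = 2 × 19.4 × 13.6 = 527.7 cm²
Volume = 527.7 × 17.8×10⁻⁴ cm = 0.9393 cm³
m(Ni) = 0.9393 × 8.90 = 8.360 g
n(Ni) = 8.360 / 58.69 = 0.1424 mol; n(e⁻) = 2 × 0.1424 = 0.2848 mol
Q = 0.2848 × 96485 = 27480 C
t = 27480 / 9.28 = 2961 s

2960 s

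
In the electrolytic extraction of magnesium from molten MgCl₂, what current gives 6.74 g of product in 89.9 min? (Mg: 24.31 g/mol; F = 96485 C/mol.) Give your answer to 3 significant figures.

9.92 A

n(Mg) = 6.74 / 24.31 = 0.2773 mol
Mg²⁺ + 2e⁻ → Mg, so n(e⁻) = 2 × 0.2773 = 0.5546 mol
Q = 0.5546 × 96485 = 53510 C
I = Q / t = 53510 / 5394 s = 9.92 A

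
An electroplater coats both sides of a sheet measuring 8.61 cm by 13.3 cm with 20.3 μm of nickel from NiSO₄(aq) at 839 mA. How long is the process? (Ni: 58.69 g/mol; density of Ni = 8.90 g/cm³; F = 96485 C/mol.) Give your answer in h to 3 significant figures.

4.50 h

Plated area = 2 × 8.61 × 13.3 = 229.0 cm²
Volume = 229.0 × 20.3×10⁻⁴ cm = 0.4649 cm³
m(Ni) = 0.4649 × 8.90 = 4.138 g
n(Ni) = 4.138 / 58.69 = 0.07051 mol; n(e⁻) = 2 × 0.07051 = 0.1410 mol
Q = 0.1410 × 96485 = 13600 C
t = 13600 / 0.839 = 16210 s = 4.50 h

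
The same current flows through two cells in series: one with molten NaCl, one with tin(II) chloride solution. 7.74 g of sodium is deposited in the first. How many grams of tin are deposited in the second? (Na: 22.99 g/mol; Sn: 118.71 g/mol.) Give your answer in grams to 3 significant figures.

n(Na) = 7.74 / 22.99 = 0.3367 mol
Na⁺ + e⁻ → Na, so n(e⁻) = 0.3367 mol
The cells are in series, so the same charge (and hence the same n(e⁻) = 0.3367 mol) passes through both.
Sn²⁺ + 2e⁻ → Sn, so n(Sn) = 0.3367 / 2 = 0.1684 mol
m(Sn) = 0.1684 × 118.71 = 20.0 g

20.0 g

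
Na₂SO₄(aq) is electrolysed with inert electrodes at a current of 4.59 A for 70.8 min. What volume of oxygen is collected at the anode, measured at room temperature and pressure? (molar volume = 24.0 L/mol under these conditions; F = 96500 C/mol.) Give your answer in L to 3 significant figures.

1.21 L

Charge passed = 4.59 × 4248 = 19500 C
Moles of electrons = 19500 / 96500 = 0.2021 mol
2H₂O → O₂ + 4H⁺ + 4e⁻, so n(O₂) = 0.2021 / 4 = 0.05053 mol
V = 0.05053 × 24.0 = 1.213 L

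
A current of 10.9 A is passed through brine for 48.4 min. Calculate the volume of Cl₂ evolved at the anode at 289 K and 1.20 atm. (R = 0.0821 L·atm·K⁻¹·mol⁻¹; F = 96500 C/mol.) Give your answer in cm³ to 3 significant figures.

Charge passed = 10.9 × 2904 = 31650 C
n(e⁻) = 31650 / 96500 = 0.3280 mol
2Cl⁻ → Cl₂ + 2e⁻, so n(Cl₂) = 0.3280 / 2 = 0.1640 mol
V = nRT/P = 0.1640 × 0.0821 × 289 / 1.20 = 3.243 L
= 3240 cm³

3240 cm³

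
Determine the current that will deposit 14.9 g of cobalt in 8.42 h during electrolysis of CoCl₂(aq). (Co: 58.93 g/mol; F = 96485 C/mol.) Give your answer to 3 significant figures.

n(Co) = 14.9 / 58.93 = 0.2528 mol
Co²⁺ + 2e⁻ → Co, so n(e⁻) = 2 × 0.2528 = 0.5056 mol
Q = 0.5056 × 96485 = 48780 C
I = Q / t = 48780 / 30312 s = 1.61 A

1.61 A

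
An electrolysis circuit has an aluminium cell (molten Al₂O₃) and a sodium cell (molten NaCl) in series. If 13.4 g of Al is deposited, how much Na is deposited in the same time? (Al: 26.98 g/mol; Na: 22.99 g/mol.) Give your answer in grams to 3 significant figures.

34.3 g

n(Al) = 13.4 / 26.98 = 0.4967 mol
Al³⁺ + 3e⁻ → Al, so n(e⁻) = 3 × 0.4967 = 1.490 mol
The cells are in series, so the same charge (and hence the same n(e⁻) = 1.490 mol) passes through both.
Na⁺ + e⁻ → Na, so n(Na) = 1.490 mol
m(Na) = 1.490 × 22.99 = 34.3 g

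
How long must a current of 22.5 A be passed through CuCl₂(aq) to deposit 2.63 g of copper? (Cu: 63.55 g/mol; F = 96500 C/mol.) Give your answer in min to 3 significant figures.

5.92 min

n(Cu) = 2.63 / 63.55 = 0.04138 mol
Cu²⁺ + 2e⁻ → Cu, so n(e⁻) = 2 × 0.04138 = 0.08276 mol
Q = 0.08276 × 96500 = 7986 C
t = Q / I = 7986 / 22.5 = 354.9 s = 5.92 min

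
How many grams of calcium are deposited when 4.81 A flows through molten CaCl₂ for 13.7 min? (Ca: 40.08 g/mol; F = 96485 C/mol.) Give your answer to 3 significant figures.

Charge passed = 4.81 × 822 = 3954 C
Moles of electrons = 3954 / 96485 = 0.04098 mol
Ca²⁺ + 2e⁻ → Ca, so n(Ca) = 0.04098 / 2 = 0.02049 mol
m = 0.02049 × 40.08 = 0.821 g

0.821 g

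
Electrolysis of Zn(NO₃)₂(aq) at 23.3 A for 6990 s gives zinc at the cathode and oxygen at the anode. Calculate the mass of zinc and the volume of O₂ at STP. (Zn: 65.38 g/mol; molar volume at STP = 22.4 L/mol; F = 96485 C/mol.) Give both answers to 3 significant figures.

55.2 g Zn; 9.45 L O₂

Q = 23.3 × 6990 = 1.629×10^5 C; n(e⁻) = 1.629×10^5 / 96485 = 1.688 mol
Cathode: Zn²⁺ + 2e⁻ → Zn → n(Zn) = 1.688/2 = 0.8440 mol → 55.2 g
Anode: 2H₂O → O₂ + 4H⁺ + 4e⁻ → n(O₂) = 1.688/4 = 0.4220 mol → 9.45 L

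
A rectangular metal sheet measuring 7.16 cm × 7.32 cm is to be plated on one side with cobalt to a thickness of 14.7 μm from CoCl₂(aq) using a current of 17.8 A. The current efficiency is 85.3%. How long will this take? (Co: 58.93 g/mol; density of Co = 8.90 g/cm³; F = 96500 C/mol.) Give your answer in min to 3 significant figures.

Plated area = 7.16 × 7.32 = 52.41 cm²
Volume = 52.41 × 14.7×10⁻⁴ cm = 0.07704 cm³
m(Co) = 0.07704 × 8.90 = 0.6857 g
n(Co) = 0.6857 / 58.93 = 0.01164 mol; n(e⁻) = 2 × 0.01164 = 0.02328 mol
Q = 0.02328 × 96500 / 0.853 = 2634 C
t = 2634 / 17.8 = 148.0 s = 2.47 min

2.47 min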